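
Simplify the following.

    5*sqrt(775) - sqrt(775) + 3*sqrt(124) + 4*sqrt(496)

5*sqrt(775) = 25*sqrt(31); sqrt(775) = 5*sqrt(31); 3*sqrt(124) = 6*sqrt(31); 4*sqrt(496) = 16*sqrt(31)
Combine: (25 - 5 + 6 + 16)·sqrt(31) = 42*sqrt(31)

42*sqrt(31)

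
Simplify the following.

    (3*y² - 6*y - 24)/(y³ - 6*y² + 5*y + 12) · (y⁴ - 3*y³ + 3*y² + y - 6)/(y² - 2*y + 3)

(3*y² - 12)/(y - 3)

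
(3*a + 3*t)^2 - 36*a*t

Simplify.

9*(a - t)^2

Expanding gives 9*a^2 - 18*a*t + 9*t^2, a perfect square.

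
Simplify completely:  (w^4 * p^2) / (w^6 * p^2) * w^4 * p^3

Quotient: (w^-2)
Multiply by w^4 * p^3: add exponents.

p^3*w^2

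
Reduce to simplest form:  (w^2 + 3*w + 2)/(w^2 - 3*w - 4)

Factor: w^2 + 3*w + 2 = (w + 1)*(w + 2);  w^2 - 3*w - 4 = (w + 1)*(w - 4)
Cancel the common factor (w + 1).

(w + 2)/(w - 4)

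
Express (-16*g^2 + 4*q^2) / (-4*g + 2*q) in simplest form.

4*g + 2*q

Difference of squares: factor out (-4*g + 2*q).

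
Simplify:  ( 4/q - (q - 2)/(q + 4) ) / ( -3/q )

Numerator: 4/q - (q - 2)/(q + 4) = (-q^2 + 6*q + 16)/(q^2 + 4*q)
Denominator: -3/q = -3/q
Divide: ((-q^2 + 6*q + 16)/(q^2 + 4*q)) · (-q/3) = (q^2 - 6*q - 16)/(3*q + 12)

(q^2 - 6*q - 16)/(3*q + 12)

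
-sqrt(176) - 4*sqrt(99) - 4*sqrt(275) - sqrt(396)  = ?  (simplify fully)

-42*sqrt(11)

sqrt(176) = 4*sqrt(11); 4*sqrt(99) = 12*sqrt(11); 4*sqrt(275) = 20*sqrt(11); sqrt(396) = 6*sqrt(11)
Combine: (-4 - 12 - 20 - 6)·sqrt(11) = -42*sqrt(11)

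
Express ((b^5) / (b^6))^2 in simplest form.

b^(-2)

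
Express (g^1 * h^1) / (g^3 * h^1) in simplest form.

g^(-2)

Quotient: (g^-2)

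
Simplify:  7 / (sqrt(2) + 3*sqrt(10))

(-7*sqrt(2) + 21*sqrt(10))/88

Multiply numerator and denominator by -3*sqrt(10) + sqrt(2).
Denominator becomes -88; numerator becomes -21*sqrt(10) + 7*sqrt(2).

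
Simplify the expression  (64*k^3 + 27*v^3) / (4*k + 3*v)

16*k^2 - 12*k*v + 9*v^2

(3*v)^3 + (4*k)^3 = (4*k + 3*v)(16*k^2 - 12*k*v + 9*v^2).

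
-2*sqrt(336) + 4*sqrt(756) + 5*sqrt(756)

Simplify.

2*sqrt(336) = 8*sqrt(21); 4*sqrt(756) = 24*sqrt(21); 5*sqrt(756) = 30*sqrt(21)
Combine: (-8 + 24 + 30)·sqrt(21) = 46*sqrt(21)

46*sqrt(21)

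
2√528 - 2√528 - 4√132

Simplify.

2√528 = 8*√33; 2√528 = 8*√33; 4√132 = 8*√33
Combine: (8 - 8 - 8)·√33 = -8*√33

-8*√33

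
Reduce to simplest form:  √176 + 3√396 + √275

√176 = 4*√11; 3√396 = 18*√11; √275 = 5*√11
Combine: (4 + 18 + 5)·√11 = 27*√11

27*√11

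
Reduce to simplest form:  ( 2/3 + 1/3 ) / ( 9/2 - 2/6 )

Numerator: 2/3 + 1/3 = 1
Denominator: 9/2 - 2/6 = 25/6
Divide: (1) · (6/25) = 6/25

6/25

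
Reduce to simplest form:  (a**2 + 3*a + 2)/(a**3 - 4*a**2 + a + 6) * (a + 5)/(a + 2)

Factor: a**2 + 3*a + 2 = (a + 2)*(a + 1);  a**3 - 4*a**2 + a + 6 = (a - 2)*(a + 1)*(a - 3)
Cancel the common factors (a + 2), (a + 1).

(a + 5)/(a**2 - 5*a + 6)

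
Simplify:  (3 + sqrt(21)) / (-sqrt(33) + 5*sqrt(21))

(sqrt(33) + sqrt(77) + 5*sqrt(21) + 35)/164

Multiply numerator and denominator by sqrt(33) + 5*sqrt(21).
Denominator becomes 492; numerator becomes 3*sqrt(33) + 3*sqrt(77) + 15*sqrt(21) + 105.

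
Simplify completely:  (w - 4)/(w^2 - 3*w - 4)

1/(w + 1)

Factor: w^2 - 3*w - 4 = (w + 1)*(w - 4)
Cancel the common factor (w - 4).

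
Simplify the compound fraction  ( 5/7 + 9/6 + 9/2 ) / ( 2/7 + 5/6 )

6

Numerator: 5/7 + 9/6 + 9/2 = 47/7
Denominator: 2/7 + 5/6 = 47/42
Divide: (47/7) · (42/47) = 6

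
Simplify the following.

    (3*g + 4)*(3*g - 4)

9*g^2 - 16

Difference of squares with P = 3*g, Q = 4.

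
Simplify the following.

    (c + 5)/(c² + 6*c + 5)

1/(c + 1)

Factor: c² + 6*c + 5 = (c + 1)·(c + 5)
Cancel the common factor (c + 5).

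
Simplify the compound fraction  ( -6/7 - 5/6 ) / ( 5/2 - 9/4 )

-142/21

Numerator: -6/7 - 5/6 = -71/42
Denominator: 5/2 - 9/4 = 1/4
Divide: (-71/42) · (4) = -142/21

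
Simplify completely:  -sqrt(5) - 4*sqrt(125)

sqrt(5) = sqrt(5); 4*sqrt(125) = 20*sqrt(5)
Combine: (-1 - 20)·sqrt(5) = -21*sqrt(5)

-21*sqrt(5)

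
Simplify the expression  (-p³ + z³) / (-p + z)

p² + p*z + z²

Factor as (a-b)(a^2+ab+b^2) with a=z, b=p.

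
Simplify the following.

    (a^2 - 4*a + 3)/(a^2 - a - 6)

(a - 1)/(a + 2)

Factor: a^2 - 4*a + 3 = (a - 3)*(a - 1);  a^2 - a - 6 = (a + 2)*(a - 3)
Cancel the common factor (a - 3).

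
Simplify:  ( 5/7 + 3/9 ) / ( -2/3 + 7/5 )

Numerator: 5/7 + 3/9 = 22/21
Denominator: -2/3 + 7/5 = 11/15
Divide: (22/21) · (15/11) = 10/7

10/7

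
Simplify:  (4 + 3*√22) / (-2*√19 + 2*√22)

(4*√19 + 4*√22 + 3*√418 + 66)/6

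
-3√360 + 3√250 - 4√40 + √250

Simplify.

-6*√10

3√360 = 18*√10; 3√250 = 15*√10; 4√40 = 8*√10; √250 = 5*√10
Combine: (-18 + 15 - 8 + 5)·√10 = -6*√10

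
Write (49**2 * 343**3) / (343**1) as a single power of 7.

7**10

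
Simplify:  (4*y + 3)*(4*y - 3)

Product of conjugates: (P+Q)(P-Q) = P^2 - Q^2.

16*y^2 - 9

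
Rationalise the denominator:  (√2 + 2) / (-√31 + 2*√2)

(-2*√31 - √62 - 4*√2 - 4)/23

Multiply numerator and denominator by 2*√2 + √31.
Denominator becomes -23; numerator becomes 4 + 4*√2 + √62 + 2*√31.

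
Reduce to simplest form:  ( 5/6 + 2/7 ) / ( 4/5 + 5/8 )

940/1197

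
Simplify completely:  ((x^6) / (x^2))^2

x^8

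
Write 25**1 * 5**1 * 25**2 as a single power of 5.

25**1 = 5**2; 5**1 = 5**1; 25**2 = 5**4
Combine exponents: 5**7

5**7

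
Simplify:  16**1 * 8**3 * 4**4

2**21

16**1 = 2**4; 8**3 = 2**9; 4**4 = 2**8
Combine exponents: 2**21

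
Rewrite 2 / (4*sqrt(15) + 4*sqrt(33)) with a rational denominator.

(-sqrt(15) + sqrt(33))/36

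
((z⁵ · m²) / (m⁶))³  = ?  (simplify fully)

Inside the bracket: z⁵ · (m^-4)
Raise to the power 3: z^15 · (m^-12)

z^15/m^12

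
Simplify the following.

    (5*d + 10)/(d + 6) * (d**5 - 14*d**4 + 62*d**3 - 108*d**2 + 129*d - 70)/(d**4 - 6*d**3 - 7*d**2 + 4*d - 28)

(5*d**2 - 30*d + 25)/(d + 6)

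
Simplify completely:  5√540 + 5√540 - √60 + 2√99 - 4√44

-2*√11 + 58*√15

5√540 = 30*√15; 5√540 = 30*√15; √60 = 2*√15; 2√99 = 6*√11; 4√44 = 8*√11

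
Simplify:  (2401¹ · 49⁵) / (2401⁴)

7^(-2)

2401¹ = 7^4; 49⁵ = 7^10; 2401⁴ = 7^16
Combine exponents: 7^(-2)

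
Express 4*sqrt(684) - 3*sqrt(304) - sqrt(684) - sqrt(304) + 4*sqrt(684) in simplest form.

26*sqrt(19)

4*sqrt(684) = 24*sqrt(19); 3*sqrt(304) = 12*sqrt(19); sqrt(684) = 6*sqrt(19); sqrt(304) = 4*sqrt(19); 4*sqrt(684) = 24*sqrt(19)
Combine: (24 - 12 - 6 - 4 + 24)·sqrt(19) = 26*sqrt(19)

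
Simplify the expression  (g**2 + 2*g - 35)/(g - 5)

Factor: g**2 + 2*g - 35 = (g + 7)*(g - 5)
Cancel the common factor (g - 5).

g + 7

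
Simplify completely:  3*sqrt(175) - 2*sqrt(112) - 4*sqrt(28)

-sqrt(7)

3*sqrt(175) = 15*sqrt(7); 2*sqrt(112) = 8*sqrt(7); 4*sqrt(28) = 8*sqrt(7)
Combine: (15 - 8 - 8)·sqrt(7) = -sqrt(7)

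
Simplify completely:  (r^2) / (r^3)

Quotient: (r^-1)

1/r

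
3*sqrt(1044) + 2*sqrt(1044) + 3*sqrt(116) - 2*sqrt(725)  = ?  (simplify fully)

26*sqrt(29)

3*sqrt(1044) = 18*sqrt(29); 2*sqrt(1044) = 12*sqrt(29); 3*sqrt(116) = 6*sqrt(29); 2*sqrt(725) = 10*sqrt(29)
Combine: (18 + 12 + 6 - 10)·sqrt(29) = 26*sqrt(29)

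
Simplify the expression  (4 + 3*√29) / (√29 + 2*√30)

Multiply numerator and denominator by -2*√30 + √29.
Denominator becomes -91; numerator becomes -6*√870 - 8*√30 + 4*√29 + 87.

(-87 - 4*√29 + 8*√30 + 6*√870)/91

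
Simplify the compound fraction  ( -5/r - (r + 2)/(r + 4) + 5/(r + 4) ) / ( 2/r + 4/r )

Numerator: -5/r - (r + 2)/(r + 4) + 5/(r + 4) = (-r**2 - 2*r - 20)/(r**2 + 4*r)
Denominator: 2/r + 4/r = 6/r
Divide: ((-r**2 - 2*r - 20)/(r**2 + 4*r)) · (r/6) = (-r**2 - 2*r - 20)/(6*r + 24)

(-r**2 - 2*r - 20)/(6*r + 24)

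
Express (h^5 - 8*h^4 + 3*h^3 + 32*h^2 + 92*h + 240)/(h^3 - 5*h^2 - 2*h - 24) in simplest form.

Factor: h^5 - 8*h^4 + 3*h^3 + 32*h^2 + 92*h + 240 = (h - 5)*(h^2 + h + 4)*(h + 2)*(h - 6);  h^3 - 5*h^2 - 2*h - 24 = (h - 6)*(h^2 + h + 4)
Cancel the common factors (h^2 + h + 4), (h - 6).

h^2 - 3*h - 10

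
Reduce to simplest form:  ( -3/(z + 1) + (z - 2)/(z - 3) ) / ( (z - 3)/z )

Numerator: -3/(z + 1) + (z - 2)/(z - 3) = (z² - 4*z + 7)/(z² - 2*z - 3)
Denominator: (z - 3)/z = (z - 3)/z
Divide: ((z² - 4*z + 7)/(z² - 2*z - 3)) · (z/(z - 3)) = (z³ - 4*z² + 7*z)/(z³ - 5*z² + 3*z + 9)

(z³ - 4*z² + 7*z)/(z³ - 5*z² + 3*z + 9)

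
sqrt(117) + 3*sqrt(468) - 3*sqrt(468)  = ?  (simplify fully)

3*sqrt(13)

sqrt(117) = 3*sqrt(13); 3*sqrt(468) = 18*sqrt(13); 3*sqrt(468) = 18*sqrt(13)
Combine: (3 + 18 - 18)·sqrt(13) = 3*sqrt(13)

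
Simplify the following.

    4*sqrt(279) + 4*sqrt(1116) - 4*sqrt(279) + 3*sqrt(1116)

4*sqrt(279) = 12*sqrt(31); 4*sqrt(1116) = 24*sqrt(31); 4*sqrt(279) = 12*sqrt(31); 3*sqrt(1116) = 18*sqrt(31)
Combine: (12 + 24 - 12 + 18)·sqrt(31) = 42*sqrt(31)

42*sqrt(31)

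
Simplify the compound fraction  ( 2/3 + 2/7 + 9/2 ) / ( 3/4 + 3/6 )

Numerator: 2/3 + 2/7 + 9/2 = 229/42
Denominator: 3/4 + 3/6 = 5/4
Divide: (229/42) · (4/5) = 458/105

458/105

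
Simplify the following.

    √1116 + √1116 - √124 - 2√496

2*√31

√1116 = 6*√31; √1116 = 6*√31; √124 = 2*√31; 2√496 = 8*√31
Combine: (6 + 6 - 2 - 8)·√31 = 2*√31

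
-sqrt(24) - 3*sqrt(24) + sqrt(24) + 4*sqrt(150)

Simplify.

14*sqrt(6)

sqrt(24) = 2*sqrt(6); 3*sqrt(24) = 6*sqrt(6); sqrt(24) = 2*sqrt(6); 4*sqrt(150) = 20*sqrt(6)
Combine: (-2 - 6 + 2 + 20)·sqrt(6) = 14*sqrt(6)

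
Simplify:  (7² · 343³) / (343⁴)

7^(-1)

7² = 7^2; 343³ = 7^9; 343⁴ = 7^12
Combine exponents: 7^(-1)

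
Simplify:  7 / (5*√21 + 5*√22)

Multiply numerator and denominator by -5*√22 + 5*√21.
Denominator becomes -25; numerator becomes -35*√22 + 35*√21.

(-7*√21 + 7*√22)/5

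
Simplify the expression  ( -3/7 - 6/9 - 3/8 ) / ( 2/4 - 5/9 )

741/28

Numerator: -3/7 - 6/9 - 3/8 = -247/168
Denominator: 2/4 - 5/9 = -1/18
Divide: (-247/168) · (-18) = 741/28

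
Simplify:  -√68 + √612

√68 = 2*√17; √612 = 6*√17
Combine: (-2 + 6)·√17 = 4*√17

4*√17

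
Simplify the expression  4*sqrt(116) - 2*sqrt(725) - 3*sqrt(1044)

-20*sqrt(29)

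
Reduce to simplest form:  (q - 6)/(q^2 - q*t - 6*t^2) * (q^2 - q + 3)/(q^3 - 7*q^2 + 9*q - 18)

Factor: q^2 - q*t - 6*t^2 = (q + 2*t)*(q - 3*t);  q^3 - 7*q^2 + 9*q - 18 = (q - 6)*(q^2 - q + 3)
Cancel the common factors (q^2 - q + 3), (q - 6).

1/(q^2 - q*t - 6*t^2)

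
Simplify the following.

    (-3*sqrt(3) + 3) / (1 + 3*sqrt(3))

(-15 + 6*sqrt(3))/13

Multiply numerator and denominator by -3*sqrt(3) + 1.
Denominator becomes -26; numerator becomes -12*sqrt(3) + 30.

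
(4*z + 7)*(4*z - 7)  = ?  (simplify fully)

16*z**2 - 49

Difference of squares with P = 4*z, Q = 7.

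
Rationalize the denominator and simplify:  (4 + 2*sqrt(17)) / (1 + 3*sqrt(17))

(5*sqrt(17) + 49)/76

Multiply numerator and denominator by -3*sqrt(17) + 1.
Denominator becomes -152; numerator becomes -98 - 10*sqrt(17).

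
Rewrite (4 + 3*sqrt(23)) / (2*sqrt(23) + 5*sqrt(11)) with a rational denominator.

Multiply numerator and denominator by -5*sqrt(11) + 2*sqrt(23).
Denominator becomes -183; numerator becomes -15*sqrt(253) - 20*sqrt(11) + 8*sqrt(23) + 138.

(-138 - 8*sqrt(23) + 20*sqrt(11) + 15*sqrt(253))/183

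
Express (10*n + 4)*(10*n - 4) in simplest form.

100*n^2 - 16

(10*n)^2 - (4)^2 = 100*n^2 - 16.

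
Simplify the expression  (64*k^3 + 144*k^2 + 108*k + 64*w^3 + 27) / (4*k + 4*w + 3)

16*k^2 - 16*k*w + 24*k + 16*w^2 - 12*w + 9

Apply the sum-of-cubes factorisation and cancel (4*k + 4*w + 3).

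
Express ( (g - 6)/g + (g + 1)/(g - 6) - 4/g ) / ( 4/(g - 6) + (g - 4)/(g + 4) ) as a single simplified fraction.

(2*g³ - 7*g² + 240)/(g³ - 6*g² + 40*g)

Numerator: (g - 6)/g + (g + 1)/(g - 6) - 4/g = (2*g² - 15*g + 60)/(g² - 6*g)
Denominator: 4/(g - 6) + (g - 4)/(g + 4) = (g² - 6*g + 40)/(g² - 2*g - 24)
Divide: ((2*g² - 15*g + 60)/(g² - 6*g)) · ((g² - 2*g - 24)/(g² - 6*g + 40)) = (2*g³ - 7*g² + 240)/(g³ - 6*g² + 40*g)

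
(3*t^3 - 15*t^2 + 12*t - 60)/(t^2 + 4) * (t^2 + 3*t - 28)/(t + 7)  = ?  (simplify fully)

Factor: 3*t^3 - 15*t^2 + 12*t - 60 = 3*(t^2 + 4)*(t - 5);  t^2 + 3*t - 28 = (t + 7)*(t - 4)
Cancel the common factors (t^2 + 4), (t + 7).

3*t^2 - 27*t + 60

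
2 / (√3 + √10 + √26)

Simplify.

(-38*√10 - 66*√3 + 8*√195 + 26*√26)/49

Group as (√3 + √10) + √26; multiply by (√3 + √10) - √26, then rationalise the remaining surd.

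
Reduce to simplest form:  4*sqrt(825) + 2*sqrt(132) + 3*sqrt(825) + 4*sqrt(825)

59*sqrt(33)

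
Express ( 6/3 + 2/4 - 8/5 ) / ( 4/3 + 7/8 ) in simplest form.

108/265

Numerator: 6/3 + 2/4 - 8/5 = 9/10
Denominator: 4/3 + 7/8 = 53/24
Divide: (9/10) · (24/53) = 108/265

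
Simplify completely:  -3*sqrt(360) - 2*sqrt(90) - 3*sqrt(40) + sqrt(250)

-25*sqrt(10)

3*sqrt(360) = 18*sqrt(10); 2*sqrt(90) = 6*sqrt(10); 3*sqrt(40) = 6*sqrt(10); sqrt(250) = 5*sqrt(10)
Combine: (-18 - 6 - 6 + 5)·sqrt(10) = -25*sqrt(10)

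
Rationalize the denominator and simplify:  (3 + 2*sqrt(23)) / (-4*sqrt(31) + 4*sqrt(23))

(-2*sqrt(713) - 46 - 3*sqrt(31) - 3*sqrt(23))/32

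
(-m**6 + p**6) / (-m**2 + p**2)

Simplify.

m**4 + m**2*p**2 + p**4

Difference of sixth powers: factor out (-m**2 + p**2).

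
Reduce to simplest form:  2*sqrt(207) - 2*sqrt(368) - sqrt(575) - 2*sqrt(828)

2*sqrt(207) = 6*sqrt(23); 2*sqrt(368) = 8*sqrt(23); sqrt(575) = 5*sqrt(23); 2*sqrt(828) = 12*sqrt(23)
Combine: (6 - 8 - 5 - 12)·sqrt(23) = -19*sqrt(23)

-19*sqrt(23)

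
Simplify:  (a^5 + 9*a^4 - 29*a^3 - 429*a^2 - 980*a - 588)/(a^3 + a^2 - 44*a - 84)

a^2 + 8*a + 7

Factor: a^5 + 9*a^4 - 29*a^3 - 429*a^2 - 980*a - 588 = (a + 6)*(a + 2)*(a + 7)*(a - 7)*(a + 1);  a^3 + a^2 - 44*a - 84 = (a - 7)*(a + 2)*(a + 6)
Cancel the common factors (a + 6), (a - 7), (a + 2).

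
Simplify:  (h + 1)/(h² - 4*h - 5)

Factor: h² - 4*h - 5 = (h - 5)·(h + 1)
Cancel the common factor (h + 1).

1/(h - 5)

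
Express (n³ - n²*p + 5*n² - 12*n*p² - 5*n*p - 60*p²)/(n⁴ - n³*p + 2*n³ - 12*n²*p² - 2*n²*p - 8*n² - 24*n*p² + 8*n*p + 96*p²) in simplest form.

(n + 5)/(n² + 2*n - 8)

Factor: n³ - n²*p + 5*n² - 12*n*p² - 5*n*p - 60*p² = (n - 4*p)·(n + 5)·(n + 3*p);  n⁴ - n³*p + 2*n³ - 12*n²*p² - 2*n²*p - 8*n² - 24*n*p² + 8*n*p + 96*p² = (n - 2)·(n + 3*p)·(n + 4)·(n - 4*p)
Cancel the common factors (n + 3*p), (n - 4*p).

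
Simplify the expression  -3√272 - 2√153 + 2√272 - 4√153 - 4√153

-34*√17

3√272 = 12*√17; 2√153 = 6*√17; 2√272 = 8*√17; 4√153 = 12*√17; 4√153 = 12*√17
Combine: (-12 - 6 + 8 - 12 - 12)·√17 = -34*√17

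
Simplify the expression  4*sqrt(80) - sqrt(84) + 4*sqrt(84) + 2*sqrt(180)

4*sqrt(80) = 16*sqrt(5); sqrt(84) = 2*sqrt(21); 4*sqrt(84) = 8*sqrt(21); 2*sqrt(180) = 12*sqrt(5)

6*sqrt(21) + 28*sqrt(5)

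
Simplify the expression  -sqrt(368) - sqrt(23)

-5*sqrt(23)

sqrt(368) = 4*sqrt(23); sqrt(23) = sqrt(23)
Combine: (-4 - 1)·sqrt(23) = -5*sqrt(23)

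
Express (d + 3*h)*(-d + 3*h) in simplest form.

-d^2 + 9*h^2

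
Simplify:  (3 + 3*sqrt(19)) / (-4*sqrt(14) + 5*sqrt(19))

(12*sqrt(14) + 15*sqrt(19) + 12*sqrt(266) + 285)/251

Multiply numerator and denominator by 4*sqrt(14) + 5*sqrt(19).
Denominator becomes 251; numerator becomes 12*sqrt(14) + 15*sqrt(19) + 12*sqrt(266) + 285.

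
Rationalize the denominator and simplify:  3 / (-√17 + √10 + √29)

Group as (√10 + √29) - √17; multiply by (√10 + √29) + √17, then rationalise the remaining surd.

(-33*√17 - 3*√29 + 54*√10 + 3*√4930)/338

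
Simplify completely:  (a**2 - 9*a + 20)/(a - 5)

Factor: a**2 - 9*a + 20 = (a - 4)*(a - 5)
Cancel the common factor (a - 5).

a - 4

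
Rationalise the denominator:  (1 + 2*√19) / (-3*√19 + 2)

(-116 - 7*√19)/167

Multiply numerator and denominator by 2 + 3*√19.
Denominator becomes -167; numerator becomes 7*√19 + 116.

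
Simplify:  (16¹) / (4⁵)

16¹ = 2^4; 4⁵ = 2^10
Combine exponents: 2^(-6)

2^(-6)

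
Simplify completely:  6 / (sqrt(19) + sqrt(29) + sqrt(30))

Group as (sqrt(19) + sqrt(29)) + sqrt(30); multiply by (sqrt(19) + sqrt(29)) - sqrt(30), then rationalise the remaining surd.

(-3*sqrt(16530) + 27*sqrt(30) + 30*sqrt(29) + 60*sqrt(19))/470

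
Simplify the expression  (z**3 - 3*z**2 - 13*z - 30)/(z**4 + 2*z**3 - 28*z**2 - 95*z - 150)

Factor: z**3 - 3*z**2 - 13*z - 30 = (z**2 + 3*z + 5)*(z - 6);  z**4 + 2*z**3 - 28*z**2 - 95*z - 150 = (z + 5)*(z - 6)*(z**2 + 3*z + 5)
Cancel the common factors (z**2 + 3*z + 5), (z - 6).

1/(z + 5)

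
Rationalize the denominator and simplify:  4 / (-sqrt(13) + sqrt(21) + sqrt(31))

(-156*sqrt(13) + 12*sqrt(31) + 92*sqrt(21) + 8*sqrt(8463))/1083

Group as (sqrt(21) + sqrt(31)) - sqrt(13); multiply by (sqrt(21) + sqrt(31)) + sqrt(13), then rationalise the remaining surd.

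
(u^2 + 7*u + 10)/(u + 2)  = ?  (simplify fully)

u + 5

Factor: u^2 + 7*u + 10 = (u + 2)*(u + 5)
Cancel the common factor (u + 2).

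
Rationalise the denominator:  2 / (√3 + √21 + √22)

(-3*√154 + √22 + 2*√21 + 20*√3)/62

Group as (√3 + √22) + √21; multiply by (√3 + √22) - √21, then rationalise the remaining surd.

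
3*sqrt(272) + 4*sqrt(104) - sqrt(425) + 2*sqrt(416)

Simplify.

3*sqrt(272) = 12*sqrt(17); 4*sqrt(104) = 8*sqrt(26); sqrt(425) = 5*sqrt(17); 2*sqrt(416) = 8*sqrt(26)

7*sqrt(17) + 16*sqrt(26)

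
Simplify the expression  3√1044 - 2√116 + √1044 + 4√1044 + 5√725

3√1044 = 18*√29; 2√116 = 4*√29; √1044 = 6*√29; 4√1044 = 24*√29; 5√725 = 25*√29
Combine: (18 - 4 + 6 + 24 + 25)·√29 = 69*√29

69*√29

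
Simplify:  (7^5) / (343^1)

7^5 = 7^5; 343^1 = 7^3
Combine exponents: 7^2

7^2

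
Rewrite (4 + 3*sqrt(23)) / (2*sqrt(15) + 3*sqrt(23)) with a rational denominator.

Multiply numerator and denominator by -2*sqrt(15) + 3*sqrt(23).
Denominator becomes 147; numerator becomes -6*sqrt(345) - 8*sqrt(15) + 12*sqrt(23) + 207.

(-6*sqrt(345) - 8*sqrt(15) + 12*sqrt(23) + 207)/147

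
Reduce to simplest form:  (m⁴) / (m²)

m²

Quotient: m²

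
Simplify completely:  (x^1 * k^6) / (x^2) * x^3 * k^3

k^9*x^2

Quotient: (x^-1) * k^6
Multiply by x^3 * k^3: add exponents.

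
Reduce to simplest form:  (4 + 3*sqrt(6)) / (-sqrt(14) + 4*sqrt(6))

Multiply numerator and denominator by sqrt(14) + 4*sqrt(6).
Denominator becomes 82; numerator becomes 4*sqrt(14) + 6*sqrt(21) + 16*sqrt(6) + 72.

(2*sqrt(14) + 3*sqrt(21) + 8*sqrt(6) + 36)/41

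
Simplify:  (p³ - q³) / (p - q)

p^3 - q^3 = (p - q)(p² + p*q + q²).

p² + p*q + q²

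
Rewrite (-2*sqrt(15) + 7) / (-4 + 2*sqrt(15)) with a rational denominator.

Multiply numerator and denominator by -2*sqrt(15) - 4.
Denominator becomes -44; numerator becomes -6*sqrt(15) + 32.

(-16 + 3*sqrt(15))/22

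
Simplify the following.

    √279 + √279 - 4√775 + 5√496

6*√31

√279 = 3*√31; √279 = 3*√31; 4√775 = 20*√31; 5√496 = 20*√31
Combine: (3 + 3 - 20 + 20)·√31 = 6*√31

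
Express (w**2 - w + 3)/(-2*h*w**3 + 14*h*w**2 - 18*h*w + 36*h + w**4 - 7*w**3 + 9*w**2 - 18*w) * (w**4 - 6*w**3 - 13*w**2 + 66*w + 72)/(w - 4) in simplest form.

(w**2 + 4*w + 3)/(-2*h + w)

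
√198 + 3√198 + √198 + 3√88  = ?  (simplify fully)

21*√22

√198 = 3*√22; 3√198 = 9*√22; √198 = 3*√22; 3√88 = 6*√22
Combine: (3 + 9 + 3 + 6)·√22 = 21*√22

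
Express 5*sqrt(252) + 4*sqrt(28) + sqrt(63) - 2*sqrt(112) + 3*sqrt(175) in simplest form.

5*sqrt(252) = 30*sqrt(7); 4*sqrt(28) = 8*sqrt(7); sqrt(63) = 3*sqrt(7); 2*sqrt(112) = 8*sqrt(7); 3*sqrt(175) = 15*sqrt(7)
Combine: (30 + 8 + 3 - 8 + 15)·sqrt(7) = 48*sqrt(7)

48*sqrt(7)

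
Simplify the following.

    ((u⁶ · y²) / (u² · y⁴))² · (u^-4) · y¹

u⁴/y³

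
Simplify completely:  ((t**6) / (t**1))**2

t**10

Inside the bracket: t**5
Raise to the power 2: t**10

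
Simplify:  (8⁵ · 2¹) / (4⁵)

8⁵ = 2^15; 2¹ = 2^1; 4⁵ = 2^10
Combine exponents: 2^6

2^6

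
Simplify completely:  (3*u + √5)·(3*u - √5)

9*u² - 5

(3*u)^2 - (√5)^2 = 9*u² - 5.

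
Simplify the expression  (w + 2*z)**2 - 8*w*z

(w - 2*z)**2

After expansion: w**2 - 4*w*z + 4*z**2 — a perfect-square trinomial.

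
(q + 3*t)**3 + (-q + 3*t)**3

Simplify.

18*t*(q**2 + 3*t**2)

Only the even-power cross terms survive.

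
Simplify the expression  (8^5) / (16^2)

2^7

8^5 = 2^15; 16^2 = 2^8
Combine exponents: 2^7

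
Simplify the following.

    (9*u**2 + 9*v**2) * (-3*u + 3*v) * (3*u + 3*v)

-81*u**4 + 81*v**4

((3*v)+(3*u))((3*v)-(3*u)) = -9*u**2 + 9*v**2; continue pairing.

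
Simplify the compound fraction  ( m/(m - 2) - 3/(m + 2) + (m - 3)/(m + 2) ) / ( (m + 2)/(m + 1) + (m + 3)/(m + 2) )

Numerator: m/(m - 2) - 3/(m + 2) + (m - 3)/(m + 2) = (2*m^2 - 6*m + 12)/(m^2 - 4)
Denominator: (m + 2)/(m + 1) + (m + 3)/(m + 2) = (2*m^2 + 8*m + 7)/(m^2 + 3*m + 2)
Divide: ((2*m^2 - 6*m + 12)/(m^2 - 4)) · ((m^2 + 3*m + 2)/(2*m^2 + 8*m + 7)) = (2*m^3 - 4*m^2 + 6*m + 12)/(2*m^3 + 4*m^2 - 9*m - 14)

(2*m^3 - 4*m^2 + 6*m + 12)/(2*m^3 + 4*m^2 - 9*m - 14)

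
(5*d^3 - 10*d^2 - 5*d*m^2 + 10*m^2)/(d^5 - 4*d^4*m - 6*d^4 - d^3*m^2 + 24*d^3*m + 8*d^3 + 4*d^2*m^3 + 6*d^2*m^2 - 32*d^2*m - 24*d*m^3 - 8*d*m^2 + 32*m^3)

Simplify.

5/(d^2 - 4*d*m - 4*d + 16*m)

Factor: 5*d^3 - 10*d^2 - 5*d*m^2 + 10*m^2 = 5*(d - 2)*(d - m)*(d + m);  d^5 - 4*d^4*m - 6*d^4 - d^3*m^2 + 24*d^3*m + 8*d^3 + 4*d^2*m^3 + 6*d^2*m^2 - 32*d^2*m - 24*d*m^3 - 8*d*m^2 + 32*m^3 = (d - m)*(d + m)*(d - 2)*(d - 4)*(d - 4*m)
Cancel the common factors (d - m), (d + m), (d - 2).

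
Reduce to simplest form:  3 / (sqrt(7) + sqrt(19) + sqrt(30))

Group as (sqrt(7) + sqrt(19)) + sqrt(30); multiply by (sqrt(7) + sqrt(19)) - sqrt(30), then rationalise the remaining surd.

(-sqrt(3990) - 2*sqrt(30) + 9*sqrt(19) + 21*sqrt(7))/86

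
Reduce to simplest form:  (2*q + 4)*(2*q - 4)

4*q^2 - 16

(2*q)^2 - (4)^2 = 4*q^2 - 16.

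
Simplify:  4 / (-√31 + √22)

(-4*√31 - 4*√22)/9

Multiply numerator and denominator by √22 + √31.
Denominator becomes -9; numerator becomes 4*√22 + 4*√31.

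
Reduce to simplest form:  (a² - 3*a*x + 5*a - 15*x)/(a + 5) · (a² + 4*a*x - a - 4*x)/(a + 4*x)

a² - 3*a*x - a + 3*x

Factor: a² - 3*a*x + 5*a - 15*x = (a - 3*x)·(a + 5);  a² + 4*a*x - a - 4*x = (a - 1)·(a + 4*x)
Cancel the common factors (a + 5), (a + 4*x).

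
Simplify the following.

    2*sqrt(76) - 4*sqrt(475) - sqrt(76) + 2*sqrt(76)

-14*sqrt(19)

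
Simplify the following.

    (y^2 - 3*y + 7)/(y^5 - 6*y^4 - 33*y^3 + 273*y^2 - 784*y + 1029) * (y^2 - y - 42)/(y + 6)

1/(y^2 + 4*y - 21)

Factor: y^5 - 6*y^4 - 33*y^3 + 273*y^2 - 784*y + 1029 = (y - 3)*(y^2 - 3*y + 7)*(y + 7)*(y - 7);  y^2 - y - 42 = (y - 7)*(y + 6)
Cancel the common factors (y^2 - 3*y + 7), (y + 6), (y - 7).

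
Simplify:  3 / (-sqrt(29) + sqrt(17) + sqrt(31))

Group as (sqrt(17) + sqrt(31)) - sqrt(29); multiply by (sqrt(17) + sqrt(31)) + sqrt(29), then rationalise the remaining surd.

(-57*sqrt(29) + 45*sqrt(31) + 129*sqrt(17) + 6*sqrt(15283))/1747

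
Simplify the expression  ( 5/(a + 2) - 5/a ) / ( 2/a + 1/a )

-10/(3*a + 6)

Numerator: 5/(a + 2) - 5/a = -10/(a^2 + 2*a)
Denominator: 2/a + 1/a = 3/a
Divide: (-10/(a^2 + 2*a)) · (a/3) = -10/(3*a + 6)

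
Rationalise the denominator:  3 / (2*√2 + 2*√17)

(-√2 + √17)/10

Multiply numerator and denominator by -2*√17 + 2*√2.
Denominator becomes -60; numerator becomes -6*√17 + 6*√2.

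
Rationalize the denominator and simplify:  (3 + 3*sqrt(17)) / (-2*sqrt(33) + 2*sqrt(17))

(-3*sqrt(561) - 51 - 3*sqrt(33) - 3*sqrt(17))/32

Multiply numerator and denominator by 2*sqrt(17) + 2*sqrt(33).
Denominator becomes -64; numerator becomes 6*sqrt(17) + 6*sqrt(33) + 102 + 6*sqrt(561).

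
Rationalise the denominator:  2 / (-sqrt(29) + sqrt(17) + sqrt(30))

(-9*sqrt(29) + 8*sqrt(30) + 21*sqrt(17) + sqrt(14790))/429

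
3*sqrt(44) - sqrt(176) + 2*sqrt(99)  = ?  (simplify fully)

8*sqrt(11)

3*sqrt(44) = 6*sqrt(11); sqrt(176) = 4*sqrt(11); 2*sqrt(99) = 6*sqrt(11)
Combine: (6 - 4 + 6)·sqrt(11) = 8*sqrt(11)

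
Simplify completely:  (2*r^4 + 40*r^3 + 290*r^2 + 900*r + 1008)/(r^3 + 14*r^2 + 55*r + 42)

(2*r^2 + 14*r + 24)/(r + 1)

Factor: 2*r^4 + 40*r^3 + 290*r^2 + 900*r + 1008 = 2*(r + 3)*(r + 4)*(r + 7)*(r + 6);  r^3 + 14*r^2 + 55*r + 42 = (r + 1)*(r + 7)*(r + 6)
Cancel the common factors (r + 7), (r + 6).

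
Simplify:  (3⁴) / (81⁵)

3^(-16)

3⁴ = 3^4; 81⁵ = 3^20
Combine exponents: 3^(-16)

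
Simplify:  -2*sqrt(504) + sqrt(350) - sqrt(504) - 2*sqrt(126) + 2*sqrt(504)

2*sqrt(504) = 12*sqrt(14); sqrt(350) = 5*sqrt(14); sqrt(504) = 6*sqrt(14); 2*sqrt(126) = 6*sqrt(14); 2*sqrt(504) = 12*sqrt(14)
Combine: (-12 + 5 - 6 - 6 + 12)·sqrt(14) = -7*sqrt(14)

-7*sqrt(14)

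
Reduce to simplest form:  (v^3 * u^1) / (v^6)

u/v^3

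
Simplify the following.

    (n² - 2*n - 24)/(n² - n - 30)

(n + 4)/(n + 5)

Factor: n² - 2*n - 24 = (n - 6)·(n + 4);  n² - n - 30 = (n - 6)·(n + 5)
Cancel the common factor (n - 6).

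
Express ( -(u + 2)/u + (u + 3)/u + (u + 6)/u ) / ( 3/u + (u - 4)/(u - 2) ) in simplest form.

Numerator: -(u + 2)/u + (u + 3)/u + (u + 6)/u = (u + 7)/u
Denominator: 3/u + (u - 4)/(u - 2) = (u^2 - u - 6)/(u^2 - 2*u)
Divide: ((u + 7)/u) · ((u^2 - 2*u)/(u^2 - u - 6)) = (u^2 + 5*u - 14)/(u^2 - u - 6)

(u^2 + 5*u - 14)/(u^2 - u - 6)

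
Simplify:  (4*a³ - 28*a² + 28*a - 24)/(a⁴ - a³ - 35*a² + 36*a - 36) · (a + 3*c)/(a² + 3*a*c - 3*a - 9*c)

Factor: 4*a³ - 28*a² + 28*a - 24 = 4·(a² - a + 1)·(a - 6);  a⁴ - a³ - 35*a² + 36*a - 36 = (a - 6)·(a² - a + 1)·(a + 6);  a² + 3*a*c - 3*a - 9*c = (a + 3*c)·(a - 3)
Cancel the common factors (a² - a + 1), (a + 3*c), (a - 6).

4/(a² + 3*a - 18)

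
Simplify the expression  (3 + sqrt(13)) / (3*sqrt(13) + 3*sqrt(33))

Multiply numerator and denominator by -3*sqrt(33) + 3*sqrt(13).
Denominator becomes -180; numerator becomes -3*sqrt(429) - 9*sqrt(33) + 9*sqrt(13) + 39.

(-13 - 3*sqrt(13) + 3*sqrt(33) + sqrt(429))/60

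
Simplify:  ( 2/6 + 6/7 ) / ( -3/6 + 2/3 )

50/7

Numerator: 2/6 + 6/7 = 25/21
Denominator: -3/6 + 2/3 = 1/6
Divide: (25/21) · (6) = 50/7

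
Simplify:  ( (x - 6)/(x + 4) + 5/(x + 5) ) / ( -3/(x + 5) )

(-x**2 - 4*x + 10)/(3*x + 12)

Numerator: (x - 6)/(x + 4) + 5/(x + 5) = (x**2 + 4*x - 10)/(x**2 + 9*x + 20)
Denominator: -3/(x + 5) = -3/(x + 5)
Divide: ((x**2 + 4*x - 10)/(x**2 + 9*x + 20)) · (-x/3 - 5/3) = (-x**2 - 4*x + 10)/(3*x + 12)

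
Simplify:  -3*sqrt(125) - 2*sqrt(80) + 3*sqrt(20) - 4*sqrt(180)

3*sqrt(125) = 15*sqrt(5); 2*sqrt(80) = 8*sqrt(5); 3*sqrt(20) = 6*sqrt(5); 4*sqrt(180) = 24*sqrt(5)
Combine: (-15 - 8 + 6 - 24)·sqrt(5) = -41*sqrt(5)

-41*sqrt(5)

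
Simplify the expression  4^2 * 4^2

4^2 = 2^4; 4^2 = 2^4
Combine exponents: 2^8

2^8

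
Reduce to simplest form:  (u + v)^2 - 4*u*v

(u - v)^2

After expansion: u^2 - 2*u*v + v^2 — a perfect-square trinomial.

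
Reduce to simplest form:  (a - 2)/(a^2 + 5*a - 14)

Factor: a^2 + 5*a - 14 = (a - 2)*(a + 7)
Cancel the common factor (a - 2).

1/(a + 7)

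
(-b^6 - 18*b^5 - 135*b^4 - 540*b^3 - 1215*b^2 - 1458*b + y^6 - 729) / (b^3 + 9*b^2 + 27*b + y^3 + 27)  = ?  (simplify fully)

Factor y^6 - (b + 3)^6 and cancel (y^3 + (b + 3)^3).

-b^3 - 9*b^2 - 27*b + y^3 - 27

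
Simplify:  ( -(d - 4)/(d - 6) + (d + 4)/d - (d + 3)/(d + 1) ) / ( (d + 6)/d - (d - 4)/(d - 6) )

Numerator: -(d - 4)/(d - 6) + (d + 4)/d - (d + 3)/(d + 1) = (-d**3 + 5*d**2 - 4*d - 24)/(d**3 - 5*d**2 - 6*d)
Denominator: (d + 6)/d - (d - 4)/(d - 6) = (4*d - 36)/(d**2 - 6*d)
Divide: ((-d**3 + 5*d**2 - 4*d - 24)/(d**3 - 5*d**2 - 6*d)) · ((d**2 - 6*d)/(4*d - 36)) = (-d**3 + 5*d**2 - 4*d - 24)/(4*d**2 - 32*d - 36)

(-d**3 + 5*d**2 - 4*d - 24)/(4*d**2 - 32*d - 36)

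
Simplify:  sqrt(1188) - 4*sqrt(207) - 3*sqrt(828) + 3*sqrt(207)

-21*sqrt(23) + 6*sqrt(33)

sqrt(1188) = 6*sqrt(33); 4*sqrt(207) = 12*sqrt(23); 3*sqrt(828) = 18*sqrt(23); 3*sqrt(207) = 9*sqrt(23)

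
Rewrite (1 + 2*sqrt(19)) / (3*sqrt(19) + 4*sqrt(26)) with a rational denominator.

(-114 - 3*sqrt(19) + 4*sqrt(26) + 8*sqrt(494))/245

Multiply numerator and denominator by -4*sqrt(26) + 3*sqrt(19).
Denominator becomes -245; numerator becomes -8*sqrt(494) - 4*sqrt(26) + 3*sqrt(19) + 114.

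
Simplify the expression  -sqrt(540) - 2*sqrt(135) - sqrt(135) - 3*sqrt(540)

-33*sqrt(15)

sqrt(540) = 6*sqrt(15); 2*sqrt(135) = 6*sqrt(15); sqrt(135) = 3*sqrt(15); 3*sqrt(540) = 18*sqrt(15)
Combine: (-6 - 6 - 3 - 18)·sqrt(15) = -33*sqrt(15)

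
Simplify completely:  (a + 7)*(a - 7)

a^2 - 49

Difference of squares with P = a, Q = 7.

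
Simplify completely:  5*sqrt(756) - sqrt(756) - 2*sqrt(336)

16*sqrt(21)

5*sqrt(756) = 30*sqrt(21); sqrt(756) = 6*sqrt(21); 2*sqrt(336) = 8*sqrt(21)
Combine: (30 - 6 - 8)·sqrt(21) = 16*sqrt(21)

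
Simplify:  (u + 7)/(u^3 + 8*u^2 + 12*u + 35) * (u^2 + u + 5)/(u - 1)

1/(u - 1)

Factor: u^3 + 8*u^2 + 12*u + 35 = (u^2 + u + 5)*(u + 7)
Cancel the common factors (u^2 + u + 5), (u + 7).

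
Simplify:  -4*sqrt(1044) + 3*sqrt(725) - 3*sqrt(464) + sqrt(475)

-21*sqrt(29) + 5*sqrt(19)

4*sqrt(1044) = 24*sqrt(29); 3*sqrt(725) = 15*sqrt(29); 3*sqrt(464) = 12*sqrt(29); sqrt(475) = 5*sqrt(19)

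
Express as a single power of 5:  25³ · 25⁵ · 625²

25³ = 5^6; 25⁵ = 5^10; 625² = 5^8
Combine exponents: 5^24

5^24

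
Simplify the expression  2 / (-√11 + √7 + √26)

(-11*√11 - 4*√26 + 15*√7 + √2002)/61

Group as (√7 + √26) - √11; multiply by (√7 + √26) + √11, then rationalise the remaining surd.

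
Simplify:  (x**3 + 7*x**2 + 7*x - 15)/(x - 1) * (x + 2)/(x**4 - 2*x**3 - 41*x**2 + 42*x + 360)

(x + 2)/(x**2 - 10*x + 24)

Factor: x**3 + 7*x**2 + 7*x - 15 = (x + 5)*(x - 1)*(x + 3);  x**4 - 2*x**3 - 41*x**2 + 42*x + 360 = (x - 6)*(x + 3)*(x - 4)*(x + 5)
Cancel the common factors (x + 3), (x - 1), (x + 5).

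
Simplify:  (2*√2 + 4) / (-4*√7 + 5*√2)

Multiply numerator and denominator by 5*√2 + 4*√7.
Denominator becomes -62; numerator becomes 20 + 20*√2 + 8*√14 + 16*√7.

(-8*√7 - 4*√14 - 10*√2 - 10)/31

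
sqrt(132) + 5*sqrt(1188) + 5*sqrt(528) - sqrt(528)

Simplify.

sqrt(132) = 2*sqrt(33); 5*sqrt(1188) = 30*sqrt(33); 5*sqrt(528) = 20*sqrt(33); sqrt(528) = 4*sqrt(33)
Combine: (2 + 30 + 20 - 4)·sqrt(33) = 48*sqrt(33)

48*sqrt(33)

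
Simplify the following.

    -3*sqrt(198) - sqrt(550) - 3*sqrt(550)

3*sqrt(198) = 9*sqrt(22); sqrt(550) = 5*sqrt(22); 3*sqrt(550) = 15*sqrt(22)
Combine: (-9 - 5 - 15)·sqrt(22) = -29*sqrt(22)

-29*sqrt(22)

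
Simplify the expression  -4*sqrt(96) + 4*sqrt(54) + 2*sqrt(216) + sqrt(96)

12*sqrt(6)

4*sqrt(96) = 16*sqrt(6); 4*sqrt(54) = 12*sqrt(6); 2*sqrt(216) = 12*sqrt(6); sqrt(96) = 4*sqrt(6)
Combine: (-16 + 12 + 12 + 4)·sqrt(6) = 12*sqrt(6)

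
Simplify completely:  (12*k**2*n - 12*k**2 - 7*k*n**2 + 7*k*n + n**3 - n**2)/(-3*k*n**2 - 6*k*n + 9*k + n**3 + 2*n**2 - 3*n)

Factor: 12*k**2*n - 12*k**2 - 7*k*n**2 + 7*k*n + n**3 - n**2 = (n - 1)*(-3*k + n)*(-4*k + n);  -3*k*n**2 - 6*k*n + 9*k + n**3 + 2*n**2 - 3*n = (n - 1)*(-3*k + n)*(n + 3)
Cancel the common factors (n - 1), (-3*k + n).

(-4*k + n)/(n + 3)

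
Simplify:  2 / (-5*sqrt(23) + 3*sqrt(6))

(-10*sqrt(23) - 6*sqrt(6))/521

Multiply numerator and denominator by 3*sqrt(6) + 5*sqrt(23).
Denominator becomes -521; numerator becomes 6*sqrt(6) + 10*sqrt(23).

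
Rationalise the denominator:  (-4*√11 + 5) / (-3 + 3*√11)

Multiply numerator and denominator by -3*√11 - 3.
Denominator becomes -90; numerator becomes -3*√11 + 117.

(-39 + √11)/30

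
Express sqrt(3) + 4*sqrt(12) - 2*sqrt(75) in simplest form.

sqrt(3) = sqrt(3); 4*sqrt(12) = 8*sqrt(3); 2*sqrt(75) = 10*sqrt(3)
Combine: (1 + 8 - 10)·sqrt(3) = -sqrt(3)

-sqrt(3)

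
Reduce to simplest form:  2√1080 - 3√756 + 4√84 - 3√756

-28*√21 + 12*√30

2√1080 = 12*√30; 3√756 = 18*√21; 4√84 = 8*√21; 3√756 = 18*√21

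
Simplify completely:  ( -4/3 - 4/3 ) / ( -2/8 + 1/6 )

Numerator: -4/3 - 4/3 = -8/3
Denominator: -2/8 + 1/6 = -1/12
Divide: (-8/3) · (-12) = 32

32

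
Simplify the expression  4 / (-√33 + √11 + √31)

Group as (√11 + √31) - √33; multiply by (√11 + √31) + √33, then rationalise the remaining surd.

(-36*√33 + 52*√31 + 212*√11 + 88*√93)/1283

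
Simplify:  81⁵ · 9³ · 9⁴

3^34

81⁵ = 3^20; 9³ = 3^6; 9⁴ = 3^8
Combine exponents: 3^34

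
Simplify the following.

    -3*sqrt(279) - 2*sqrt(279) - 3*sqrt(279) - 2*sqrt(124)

3*sqrt(279) = 9*sqrt(31); 2*sqrt(279) = 6*sqrt(31); 3*sqrt(279) = 9*sqrt(31); 2*sqrt(124) = 4*sqrt(31)
Combine: (-9 - 6 - 9 - 4)·sqrt(31) = -28*sqrt(31)

-28*sqrt(31)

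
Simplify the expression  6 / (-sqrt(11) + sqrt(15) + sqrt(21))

Group as (sqrt(15) + sqrt(21)) - sqrt(11); multiply by (sqrt(15) + sqrt(21)) + sqrt(11), then rationalise the remaining surd.

(-150*sqrt(11) + 30*sqrt(21) + 102*sqrt(15) + 36*sqrt(385))/635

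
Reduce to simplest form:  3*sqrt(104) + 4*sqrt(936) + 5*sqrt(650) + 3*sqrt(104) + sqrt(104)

3*sqrt(104) = 6*sqrt(26); 4*sqrt(936) = 24*sqrt(26); 5*sqrt(650) = 25*sqrt(26); 3*sqrt(104) = 6*sqrt(26); sqrt(104) = 2*sqrt(26)
Combine: (6 + 24 + 25 + 6 + 2)·sqrt(26) = 63*sqrt(26)

63*sqrt(26)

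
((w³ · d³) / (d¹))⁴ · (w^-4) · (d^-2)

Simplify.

Inside the bracket: w³ · d²
Raise to the power 4: w^12 · d⁸
Multiply by (w^-4) · (d^-2): add exponents.

d⁶*w⁸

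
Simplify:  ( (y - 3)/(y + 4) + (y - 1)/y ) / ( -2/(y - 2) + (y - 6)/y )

(2*y³ - 4*y² - 4*y + 8)/(y³ - 6*y² - 28*y + 48)

Numerator: (y - 3)/(y + 4) + (y - 1)/y = (2*y² - 4)/(y² + 4*y)
Denominator: -2/(y - 2) + (y - 6)/y = (y² - 10*y + 12)/(y² - 2*y)
Divide: ((2*y² - 4)/(y² + 4*y)) · ((y² - 2*y)/(y² - 10*y + 12)) = (2*y³ - 4*y² - 4*y + 8)/(y³ - 6*y² - 28*y + 48)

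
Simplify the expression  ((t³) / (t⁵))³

t^(-6)

Inside the bracket: (t^-2)
Raise to the power 3: (t^-6)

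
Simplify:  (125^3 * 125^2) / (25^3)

125^3 = 5^9; 125^2 = 5^6; 25^3 = 5^6
Combine exponents: 5^9

5^9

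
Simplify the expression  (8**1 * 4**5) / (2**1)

8**1 = 2**3; 4**5 = 2**10; 2**1 = 2**1
Combine exponents: 2**12

2**12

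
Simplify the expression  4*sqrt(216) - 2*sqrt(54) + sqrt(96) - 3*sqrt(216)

4*sqrt(6)

4*sqrt(216) = 24*sqrt(6); 2*sqrt(54) = 6*sqrt(6); sqrt(96) = 4*sqrt(6); 3*sqrt(216) = 18*sqrt(6)
Combine: (24 - 6 + 4 - 18)·sqrt(6) = 4*sqrt(6)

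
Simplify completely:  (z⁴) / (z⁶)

z^(-2)

Quotient: (z^-2)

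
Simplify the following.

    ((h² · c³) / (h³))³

c⁹/h³

Inside the bracket: (h^-1) · c³
Raise to the power 3: (h^-3) · c⁹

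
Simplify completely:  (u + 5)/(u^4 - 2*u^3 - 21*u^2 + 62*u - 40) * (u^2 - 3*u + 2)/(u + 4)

1/(u^2 - 16)

Factor: u^4 - 2*u^3 - 21*u^2 + 62*u - 40 = (u + 5)*(u - 1)*(u - 4)*(u - 2);  u^2 - 3*u + 2 = (u - 1)*(u - 2)
Cancel the common factors (u - 2), (u + 5), (u - 1).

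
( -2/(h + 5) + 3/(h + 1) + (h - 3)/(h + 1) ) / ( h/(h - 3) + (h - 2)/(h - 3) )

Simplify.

(h³ - 11*h + 6)/(2*h³ + 10*h² - 2*h - 10)

Numerator: -2/(h + 5) + 3/(h + 1) + (h - 3)/(h + 1) = (h² + 3*h - 2)/(h² + 6*h + 5)
Denominator: h/(h - 3) + (h - 2)/(h - 3) = (2*h - 2)/(h - 3)
Divide: ((h² + 3*h - 2)/(h² + 6*h + 5)) · ((h - 3)/(2*h - 2)) = (h³ - 11*h + 6)/(2*h³ + 10*h² - 2*h - 10)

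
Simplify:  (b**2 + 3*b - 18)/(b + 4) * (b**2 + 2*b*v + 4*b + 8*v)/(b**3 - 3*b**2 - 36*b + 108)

(b + 2*v)/(b - 6)

Factor: b**2 + 3*b - 18 = (b + 6)*(b - 3);  b**2 + 2*b*v + 4*b + 8*v = (b + 4)*(b + 2*v);  b**3 - 3*b**2 - 36*b + 108 = (b - 3)*(b + 6)*(b - 6)
Cancel the common factors (b + 4), (b + 6), (b - 3).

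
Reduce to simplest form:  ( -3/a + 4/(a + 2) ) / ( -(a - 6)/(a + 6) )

Numerator: -3/a + 4/(a + 2) = (a - 6)/(a**2 + 2*a)
Denominator: -(a - 6)/(a + 6) = (-a + 6)/(a + 6)
Divide: ((a - 6)/(a**2 + 2*a)) · ((a + 6)/(-a + 6)) = (-a - 6)/(a**2 + 2*a)

(-a - 6)/(a**2 + 2*a)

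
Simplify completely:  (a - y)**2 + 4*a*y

(a + y)**2

Expand the square and combine the 4*a*y term.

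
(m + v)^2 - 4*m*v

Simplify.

Expanding gives m^2 - 2*m*v + v^2, a perfect square.

(m - v)^2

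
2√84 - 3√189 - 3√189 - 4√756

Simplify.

2√84 = 4*√21; 3√189 = 9*√21; 3√189 = 9*√21; 4√756 = 24*√21
Combine: (4 - 9 - 9 - 24)·√21 = -38*√21

-38*√21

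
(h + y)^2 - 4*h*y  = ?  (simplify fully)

Expand the square and combine the 4*h*y term.

(h - y)^2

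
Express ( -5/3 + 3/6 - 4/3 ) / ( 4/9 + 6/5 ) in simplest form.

-225/148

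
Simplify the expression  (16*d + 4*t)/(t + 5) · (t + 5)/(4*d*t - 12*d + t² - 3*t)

Factor: 16*d + 4*t = 4·(4*d + t);  4*d*t - 12*d + t² - 3*t = (4*d + t)·(t - 3)
Cancel the common factors (4*d + t), (t + 5).

4/(t - 3)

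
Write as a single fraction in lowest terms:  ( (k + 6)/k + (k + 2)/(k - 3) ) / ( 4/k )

Numerator: (k + 6)/k + (k + 2)/(k - 3) = (2*k² + 5*k - 18)/(k² - 3*k)
Denominator: 4/k = 4/k
Divide: ((2*k² + 5*k - 18)/(k² - 3*k)) · (k/4) = (2*k² + 5*k - 18)/(4*k - 12)

(2*k² + 5*k - 18)/(4*k - 12)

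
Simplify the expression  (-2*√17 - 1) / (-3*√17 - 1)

Multiply numerator and denominator by -1 + 3*√17.
Denominator becomes -152; numerator becomes -101 - √17.

(√17 + 101)/152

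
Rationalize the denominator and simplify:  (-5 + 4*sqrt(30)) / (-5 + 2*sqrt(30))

(2*sqrt(30) + 43)/19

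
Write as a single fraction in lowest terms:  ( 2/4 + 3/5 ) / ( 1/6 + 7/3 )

11/25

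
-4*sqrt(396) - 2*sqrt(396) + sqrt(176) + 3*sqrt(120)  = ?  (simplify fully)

-32*sqrt(11) + 6*sqrt(30)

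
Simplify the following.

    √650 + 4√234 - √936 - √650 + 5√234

√650 = 5*√26; 4√234 = 12*√26; √936 = 6*√26; √650 = 5*√26; 5√234 = 15*√26
Combine: (5 + 12 - 6 - 5 + 15)·√26 = 21*√26

21*√26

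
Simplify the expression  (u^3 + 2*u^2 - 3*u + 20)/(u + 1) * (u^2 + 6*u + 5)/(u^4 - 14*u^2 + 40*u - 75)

(u + 4)/(u - 3)

Factor: u^3 + 2*u^2 - 3*u + 20 = (u^2 - 2*u + 5)*(u + 4);  u^2 + 6*u + 5 = (u + 1)*(u + 5);  u^4 - 14*u^2 + 40*u - 75 = (u + 5)*(u - 3)*(u^2 - 2*u + 5)
Cancel the common factors (u^2 - 2*u + 5), (u + 5), (u + 1).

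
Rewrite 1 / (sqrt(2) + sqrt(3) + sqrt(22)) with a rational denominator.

(-21*sqrt(3) - 23*sqrt(2) + 4*sqrt(33) + 17*sqrt(22))/265

Group as (sqrt(2) + sqrt(3)) + sqrt(22); multiply by (sqrt(2) + sqrt(3)) - sqrt(22), then rationalise the remaining surd.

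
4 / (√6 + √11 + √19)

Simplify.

Group as (√11 + √19) + √6; multiply by (√11 + √19) - √6, then rationalise the remaining surd.

(-2*√1254 - 2*√19 + 14*√11 + 24*√6)/65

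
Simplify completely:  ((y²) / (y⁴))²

y^(-4)

Inside the bracket: (y^-2)
Raise to the power 2: (y^-4)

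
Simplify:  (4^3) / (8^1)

2^3

4^3 = 2^6; 8^1 = 2^3
Combine exponents: 2^3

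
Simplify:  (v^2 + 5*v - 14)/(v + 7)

v - 2

Factor: v^2 + 5*v - 14 = (v - 2)*(v + 7)
Cancel the common factor (v + 7).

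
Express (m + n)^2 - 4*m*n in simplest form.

(m - n)^2

After expansion: m^2 - 2*m*n + n^2 — a perfect-square trinomial.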